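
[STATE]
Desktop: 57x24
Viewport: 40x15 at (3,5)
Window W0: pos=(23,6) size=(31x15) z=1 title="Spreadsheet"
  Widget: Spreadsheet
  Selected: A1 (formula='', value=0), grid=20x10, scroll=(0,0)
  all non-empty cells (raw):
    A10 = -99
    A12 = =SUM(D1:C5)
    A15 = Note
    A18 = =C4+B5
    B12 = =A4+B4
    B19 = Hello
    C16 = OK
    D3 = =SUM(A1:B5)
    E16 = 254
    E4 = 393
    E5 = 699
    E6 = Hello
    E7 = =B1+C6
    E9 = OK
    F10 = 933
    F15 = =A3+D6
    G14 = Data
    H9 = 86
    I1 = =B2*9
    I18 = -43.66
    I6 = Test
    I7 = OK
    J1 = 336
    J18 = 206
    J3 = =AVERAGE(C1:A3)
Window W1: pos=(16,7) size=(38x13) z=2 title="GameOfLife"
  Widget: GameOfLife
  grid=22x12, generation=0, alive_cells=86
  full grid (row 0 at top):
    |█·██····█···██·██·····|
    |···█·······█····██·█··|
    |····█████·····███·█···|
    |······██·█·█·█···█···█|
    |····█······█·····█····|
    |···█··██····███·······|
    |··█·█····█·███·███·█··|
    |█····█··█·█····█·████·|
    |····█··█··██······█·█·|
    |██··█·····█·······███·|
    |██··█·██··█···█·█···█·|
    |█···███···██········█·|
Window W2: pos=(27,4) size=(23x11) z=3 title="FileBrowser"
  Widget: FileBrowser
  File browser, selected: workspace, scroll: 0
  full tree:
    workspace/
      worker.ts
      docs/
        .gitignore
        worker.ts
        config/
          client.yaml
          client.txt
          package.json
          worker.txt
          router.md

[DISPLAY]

                        ┃ FileBrowser   
                    ┏━━━┠───────────────
             ┏━━━━━━━━━━┃> [-] workspace
             ┃ GameOfLif┃    worker.ts  
             ┠──────────┃    [+] docs/  
             ┃Gen: 0    ┃               
             ┃····█████·┃               
             ┃······██·█┃               
             ┃····█·····┃               
             ┃···█··██··┗━━━━━━━━━━━━━━━
             ┃··█·█····█·███·███·█··    
             ┃█····█··█·█····█·████·    
             ┃····█··█··██······█·█·    
             ┃██··█·····█·······███·    
             ┗━━━━━━━━━━━━━━━━━━━━━━━━━━


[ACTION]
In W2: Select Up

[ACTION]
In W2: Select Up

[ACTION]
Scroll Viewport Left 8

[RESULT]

                           ┃ FileBrowser
                       ┏━━━┠────────────
                ┏━━━━━━━━━━┃> [-] worksp
                ┃ GameOfLif┃    worker.t
                ┠──────────┃    [+] docs
                ┃Gen: 0    ┃            
                ┃····█████·┃            
                ┃······██·█┃            
                ┃····█·····┃            
                ┃···█··██··┗━━━━━━━━━━━━
                ┃··█·█····█·███·███·█·· 
                ┃█····█··█·█····█·████· 
                ┃····█··█··██······█·█· 
                ┃██··█·····█·······███· 
                ┗━━━━━━━━━━━━━━━━━━━━━━━


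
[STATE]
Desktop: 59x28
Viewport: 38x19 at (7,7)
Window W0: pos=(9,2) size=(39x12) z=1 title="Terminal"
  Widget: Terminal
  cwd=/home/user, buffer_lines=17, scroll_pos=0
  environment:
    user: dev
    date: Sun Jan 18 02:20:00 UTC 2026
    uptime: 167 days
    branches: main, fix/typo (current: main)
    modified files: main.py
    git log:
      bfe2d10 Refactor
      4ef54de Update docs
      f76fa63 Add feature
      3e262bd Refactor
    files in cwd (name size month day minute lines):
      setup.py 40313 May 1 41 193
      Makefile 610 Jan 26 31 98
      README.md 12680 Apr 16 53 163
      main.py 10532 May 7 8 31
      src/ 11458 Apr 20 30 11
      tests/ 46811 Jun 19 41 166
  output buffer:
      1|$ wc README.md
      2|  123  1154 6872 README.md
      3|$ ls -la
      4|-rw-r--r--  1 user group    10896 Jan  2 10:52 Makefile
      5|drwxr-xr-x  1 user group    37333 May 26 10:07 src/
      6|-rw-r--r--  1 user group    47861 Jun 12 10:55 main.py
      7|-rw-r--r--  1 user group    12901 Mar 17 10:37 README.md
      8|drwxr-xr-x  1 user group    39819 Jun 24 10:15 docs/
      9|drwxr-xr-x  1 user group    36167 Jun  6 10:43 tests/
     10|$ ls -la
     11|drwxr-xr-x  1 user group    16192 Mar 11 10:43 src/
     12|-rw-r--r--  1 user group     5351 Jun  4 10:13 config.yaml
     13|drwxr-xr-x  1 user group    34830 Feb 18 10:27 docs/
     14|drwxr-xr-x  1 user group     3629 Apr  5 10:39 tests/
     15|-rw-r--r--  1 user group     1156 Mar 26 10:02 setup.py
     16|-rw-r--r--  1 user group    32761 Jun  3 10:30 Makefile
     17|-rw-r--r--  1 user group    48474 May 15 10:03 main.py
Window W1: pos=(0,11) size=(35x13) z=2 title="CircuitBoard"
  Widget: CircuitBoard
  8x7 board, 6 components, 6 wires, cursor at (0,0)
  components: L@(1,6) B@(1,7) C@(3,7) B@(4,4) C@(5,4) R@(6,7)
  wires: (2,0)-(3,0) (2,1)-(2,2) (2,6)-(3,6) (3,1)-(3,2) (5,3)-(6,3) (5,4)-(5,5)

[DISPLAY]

  ┃$ ls -la                           
  ┃-rw-r--r--  1 user group    10896 J
  ┃drwxr-xr-x  1 user group    37333 M
  ┃-rw-r--r--  1 user group    47861 J
━━━━━━━━━━━━━━━━━━━━━━━━━━━┓   12901 M
itBoard                    ┃   39819 J
───────────────────────────┨━━━━━━━━━━
 2 3 4 5 6 7               ┃          
                           ┃          
                           ┃          
                      L   B┃          
                           ┃          
  · ─ ·               ·    ┃          
                      │    ┃          
  · ─ ·               ·   C┃          
                           ┃          
━━━━━━━━━━━━━━━━━━━━━━━━━━━┛          
                                      
                                      


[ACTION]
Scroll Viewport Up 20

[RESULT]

                                      
                                      
  ┏━━━━━━━━━━━━━━━━━━━━━━━━━━━━━━━━━━━
  ┃ Terminal                          
  ┠───────────────────────────────────
  ┃$ wc README.md                     
  ┃  123  1154 6872 README.md         
  ┃$ ls -la                           
  ┃-rw-r--r--  1 user group    10896 J
  ┃drwxr-xr-x  1 user group    37333 M
  ┃-rw-r--r--  1 user group    47861 J
━━━━━━━━━━━━━━━━━━━━━━━━━━━┓   12901 M
itBoard                    ┃   39819 J
───────────────────────────┨━━━━━━━━━━
 2 3 4 5 6 7               ┃          
                           ┃          
                           ┃          
                      L   B┃          
                           ┃          


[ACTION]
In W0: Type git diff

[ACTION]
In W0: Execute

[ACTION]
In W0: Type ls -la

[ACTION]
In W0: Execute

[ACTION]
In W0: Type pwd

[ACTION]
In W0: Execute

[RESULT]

                                      
                                      
  ┏━━━━━━━━━━━━━━━━━━━━━━━━━━━━━━━━━━━
  ┃ Terminal                          
  ┠───────────────────────────────────
  ┃-rw-r--r--  1 dev group      610 Ja
  ┃-rw-r--r--  1 dev group    12680 Ap
  ┃-rw-r--r--  1 dev group    10532 Ma
  ┃drwxr-xr-x  1 dev group    11458 Ap
  ┃drwxr-xr-x  1 dev group    46811 Ju
  ┃$ pwd                              
━━━━━━━━━━━━━━━━━━━━━━━━━━━┓          
itBoard                    ┃          
───────────────────────────┨━━━━━━━━━━
 2 3 4 5 6 7               ┃          
                           ┃          
                           ┃          
                      L   B┃          
                           ┃          


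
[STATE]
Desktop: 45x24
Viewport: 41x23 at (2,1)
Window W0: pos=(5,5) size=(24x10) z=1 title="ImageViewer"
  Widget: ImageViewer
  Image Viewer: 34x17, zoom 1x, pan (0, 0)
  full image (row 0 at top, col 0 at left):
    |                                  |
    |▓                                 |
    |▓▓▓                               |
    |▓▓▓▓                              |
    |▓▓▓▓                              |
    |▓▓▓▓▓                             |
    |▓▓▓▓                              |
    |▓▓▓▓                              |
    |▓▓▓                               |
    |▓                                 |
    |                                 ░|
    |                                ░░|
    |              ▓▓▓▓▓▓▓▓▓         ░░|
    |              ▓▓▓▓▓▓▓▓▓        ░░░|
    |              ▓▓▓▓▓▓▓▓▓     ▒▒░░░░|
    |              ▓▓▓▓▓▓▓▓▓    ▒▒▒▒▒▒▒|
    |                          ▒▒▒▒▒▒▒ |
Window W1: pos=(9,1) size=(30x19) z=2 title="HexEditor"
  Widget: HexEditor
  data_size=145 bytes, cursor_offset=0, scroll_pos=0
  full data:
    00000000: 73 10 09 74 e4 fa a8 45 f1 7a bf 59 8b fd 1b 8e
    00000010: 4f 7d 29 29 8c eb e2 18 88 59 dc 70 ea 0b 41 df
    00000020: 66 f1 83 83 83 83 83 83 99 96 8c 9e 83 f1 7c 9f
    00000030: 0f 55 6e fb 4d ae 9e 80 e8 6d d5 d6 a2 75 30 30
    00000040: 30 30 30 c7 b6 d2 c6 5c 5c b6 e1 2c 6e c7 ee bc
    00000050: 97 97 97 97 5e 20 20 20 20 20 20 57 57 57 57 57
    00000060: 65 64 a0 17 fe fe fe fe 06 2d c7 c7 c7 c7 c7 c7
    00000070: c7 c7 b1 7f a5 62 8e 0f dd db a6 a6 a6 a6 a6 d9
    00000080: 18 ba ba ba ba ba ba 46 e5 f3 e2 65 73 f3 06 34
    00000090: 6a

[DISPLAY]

       ┏━━━━━━━━━━━━━━━━━━━━━━━━━━━━┓    
       ┃ HexEditor                  ┃    
       ┠────────────────────────────┨    
       ┃00000000  73 10 09 74 e4 fa ┃    
   ┏━━━┃00000010  4f 7d 29 29 8c eb ┃    
   ┃ Im┃00000020  66 f1 83 83 83 83 ┃    
   ┠───┃00000030  0f 55 6e fb 4d ae ┃    
   ┃   ┃00000040  30 30 30 c7 b6 d2 ┃    
   ┃▓  ┃00000050  97 97 97 97 5e 20 ┃    
   ┃▓▓▓┃00000060  65 64 a0 17 fe fe ┃    
   ┃▓▓▓┃00000070  c7 c7 b1 7f a5 62 ┃    
   ┃▓▓▓┃00000080  18 ba ba ba ba ba ┃    
   ┃▓▓▓┃00000090  6a                ┃    
   ┗━━━┃                            ┃    
       ┃                            ┃    
       ┃                            ┃    
       ┃                            ┃    
       ┃                            ┃    
       ┗━━━━━━━━━━━━━━━━━━━━━━━━━━━━┛    
                                         
                                         
                                         
                                         


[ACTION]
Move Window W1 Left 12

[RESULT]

━━━━━━━━━━━━━━━━━━━━━━━━━━━┓             
HexEditor                  ┃             
───────────────────────────┨             
0000000  73 10 09 74 e4 fa ┃             
0000010  4f 7d 29 29 8c eb ┃             
0000020  66 f1 83 83 83 83 ┃             
0000030  0f 55 6e fb 4d ae ┃             
0000040  30 30 30 c7 b6 d2 ┃             
0000050  97 97 97 97 5e 20 ┃             
0000060  65 64 a0 17 fe fe ┃             
0000070  c7 c7 b1 7f a5 62 ┃             
0000080  18 ba ba ba ba ba ┃             
0000090  6a                ┃             
                           ┃             
                           ┃             
                           ┃             
                           ┃             
                           ┃             
━━━━━━━━━━━━━━━━━━━━━━━━━━━┛             
                                         
                                         
                                         
                                         


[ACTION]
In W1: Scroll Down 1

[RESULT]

━━━━━━━━━━━━━━━━━━━━━━━━━━━┓             
HexEditor                  ┃             
───────────────────────────┨             
0000010  4f 7d 29 29 8c eb ┃             
0000020  66 f1 83 83 83 83 ┃             
0000030  0f 55 6e fb 4d ae ┃             
0000040  30 30 30 c7 b6 d2 ┃             
0000050  97 97 97 97 5e 20 ┃             
0000060  65 64 a0 17 fe fe ┃             
0000070  c7 c7 b1 7f a5 62 ┃             
0000080  18 ba ba ba ba ba ┃             
0000090  6a                ┃             
                           ┃             
                           ┃             
                           ┃             
                           ┃             
                           ┃             
                           ┃             
━━━━━━━━━━━━━━━━━━━━━━━━━━━┛             
                                         
                                         
                                         
                                         


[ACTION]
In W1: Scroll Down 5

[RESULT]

━━━━━━━━━━━━━━━━━━━━━━━━━━━┓             
HexEditor                  ┃             
───────────────────────────┨             
0000060  65 64 a0 17 fe fe ┃             
0000070  c7 c7 b1 7f a5 62 ┃             
0000080  18 ba ba ba ba ba ┃             
0000090  6a                ┃             
                           ┃             
                           ┃             
                           ┃             
                           ┃             
                           ┃             
                           ┃             
                           ┃             
                           ┃             
                           ┃             
                           ┃             
                           ┃             
━━━━━━━━━━━━━━━━━━━━━━━━━━━┛             
                                         
                                         
                                         
                                         


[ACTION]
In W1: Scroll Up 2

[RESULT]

━━━━━━━━━━━━━━━━━━━━━━━━━━━┓             
HexEditor                  ┃             
───────────────────────────┨             
0000040  30 30 30 c7 b6 d2 ┃             
0000050  97 97 97 97 5e 20 ┃             
0000060  65 64 a0 17 fe fe ┃             
0000070  c7 c7 b1 7f a5 62 ┃             
0000080  18 ba ba ba ba ba ┃             
0000090  6a                ┃             
                           ┃             
                           ┃             
                           ┃             
                           ┃             
                           ┃             
                           ┃             
                           ┃             
                           ┃             
                           ┃             
━━━━━━━━━━━━━━━━━━━━━━━━━━━┛             
                                         
                                         
                                         
                                         


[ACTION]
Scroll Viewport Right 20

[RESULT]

━━━━━━━━━━━━━━━━━━━━━━━━━┓               
xEditor                  ┃               
─────────────────────────┨               
00040  30 30 30 c7 b6 d2 ┃               
00050  97 97 97 97 5e 20 ┃               
00060  65 64 a0 17 fe fe ┃               
00070  c7 c7 b1 7f a5 62 ┃               
00080  18 ba ba ba ba ba ┃               
00090  6a                ┃               
                         ┃               
                         ┃               
                         ┃               
                         ┃               
                         ┃               
                         ┃               
                         ┃               
                         ┃               
                         ┃               
━━━━━━━━━━━━━━━━━━━━━━━━━┛               
                                         
                                         
                                         
                                         


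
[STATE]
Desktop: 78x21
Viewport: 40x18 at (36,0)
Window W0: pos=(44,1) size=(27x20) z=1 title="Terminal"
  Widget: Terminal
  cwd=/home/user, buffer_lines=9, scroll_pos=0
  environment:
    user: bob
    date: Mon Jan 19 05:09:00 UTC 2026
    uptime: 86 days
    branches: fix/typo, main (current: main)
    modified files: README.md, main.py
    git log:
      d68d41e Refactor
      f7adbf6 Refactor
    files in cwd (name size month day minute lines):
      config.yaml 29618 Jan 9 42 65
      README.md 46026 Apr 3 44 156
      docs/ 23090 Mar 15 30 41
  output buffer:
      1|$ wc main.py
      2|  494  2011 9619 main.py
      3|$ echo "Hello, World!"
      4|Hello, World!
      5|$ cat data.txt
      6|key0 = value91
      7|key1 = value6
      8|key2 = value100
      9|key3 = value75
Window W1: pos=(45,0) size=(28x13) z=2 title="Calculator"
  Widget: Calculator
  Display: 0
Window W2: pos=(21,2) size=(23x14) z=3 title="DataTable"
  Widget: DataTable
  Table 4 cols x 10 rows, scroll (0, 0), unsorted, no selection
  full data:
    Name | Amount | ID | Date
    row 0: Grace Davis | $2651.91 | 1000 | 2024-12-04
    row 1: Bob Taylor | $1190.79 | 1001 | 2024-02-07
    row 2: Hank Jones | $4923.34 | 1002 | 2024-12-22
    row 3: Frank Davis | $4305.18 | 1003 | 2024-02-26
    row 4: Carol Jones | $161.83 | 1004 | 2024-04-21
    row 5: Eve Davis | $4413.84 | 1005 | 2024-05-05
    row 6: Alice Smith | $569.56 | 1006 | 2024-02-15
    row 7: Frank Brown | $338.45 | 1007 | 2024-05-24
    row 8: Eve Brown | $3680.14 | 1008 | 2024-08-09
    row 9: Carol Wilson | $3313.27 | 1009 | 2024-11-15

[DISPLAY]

         ┏━━━━━━━━━━━━━━━━━━━━━━━━━━┓   
        ┏┃ Calculator               ┃   
━━━━━━━┓┃┠──────────────────────────┨   
       ┃┠┃                         0┃   
───────┨┃┃┌───┬───┬───┬───┐         ┃   
mount  ┃┃┃│ 7 │ 8 │ 9 │ ÷ │         ┃   
───────┃┃┃├───┼───┼───┼───┤         ┃   
2651.91┃┃┃│ 4 │ 5 │ 6 │ × │         ┃   
1190.79┃┃┃├───┼───┼───┼───┤         ┃   
4923.34┃┃┃│ 1 │ 2 │ 3 │ - │         ┃   
4305.18┃┃┃├───┼───┼───┼───┤         ┃   
161.83 ┃┃┃│ 0 │ . │ = │ + │         ┃   
4413.84┃┃┗━━━━━━━━━━━━━━━━━━━━━━━━━━┛   
569.56 ┃┃$ █                      ┃     
338.45 ┃┃                         ┃     
━━━━━━━┛┃                         ┃     
        ┃                         ┃     
        ┃                         ┃     


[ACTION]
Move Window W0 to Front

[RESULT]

         ┏━━━━━━━━━━━━━━━━━━━━━━━━━━┓   
        ┏━━━━━━━━━━━━━━━━━━━━━━━━━┓ ┃   
━━━━━━━┓┃ Terminal                ┃─┨   
       ┃┠─────────────────────────┨0┃   
───────┨┃$ wc main.py             ┃ ┃   
mount  ┃┃  494  2011 9619 main.py ┃ ┃   
───────┃┃$ echo "Hello, World!"   ┃ ┃   
2651.91┃┃Hello, World!            ┃ ┃   
1190.79┃┃$ cat data.txt           ┃ ┃   
4923.34┃┃key0 = value91           ┃ ┃   
4305.18┃┃key1 = value6            ┃ ┃   
161.83 ┃┃key2 = value100          ┃ ┃   
4413.84┃┃key3 = value75           ┃━┛   
569.56 ┃┃$ █                      ┃     
338.45 ┃┃                         ┃     
━━━━━━━┛┃                         ┃     
        ┃                         ┃     
        ┃                         ┃     


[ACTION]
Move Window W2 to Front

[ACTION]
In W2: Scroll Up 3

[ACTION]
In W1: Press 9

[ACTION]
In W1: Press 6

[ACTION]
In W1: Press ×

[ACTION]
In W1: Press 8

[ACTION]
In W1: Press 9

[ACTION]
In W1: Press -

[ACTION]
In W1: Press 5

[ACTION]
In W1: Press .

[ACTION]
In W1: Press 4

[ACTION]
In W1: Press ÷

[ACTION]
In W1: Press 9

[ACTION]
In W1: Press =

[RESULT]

         ┏━━━━━━━━━━━━━━━━━━━━━━━━━━┓   
        ┏━━━━━━━━━━━━━━━━━━━━━━━━━┓ ┃   
━━━━━━━┓┃ Terminal                ┃─┨   
       ┃┠─────────────────────────┨3┃   
───────┨┃$ wc main.py             ┃ ┃   
mount  ┃┃  494  2011 9619 main.py ┃ ┃   
───────┃┃$ echo "Hello, World!"   ┃ ┃   
2651.91┃┃Hello, World!            ┃ ┃   
1190.79┃┃$ cat data.txt           ┃ ┃   
4923.34┃┃key0 = value91           ┃ ┃   
4305.18┃┃key1 = value6            ┃ ┃   
161.83 ┃┃key2 = value100          ┃ ┃   
4413.84┃┃key3 = value75           ┃━┛   
569.56 ┃┃$ █                      ┃     
338.45 ┃┃                         ┃     
━━━━━━━┛┃                         ┃     
        ┃                         ┃     
        ┃                         ┃     


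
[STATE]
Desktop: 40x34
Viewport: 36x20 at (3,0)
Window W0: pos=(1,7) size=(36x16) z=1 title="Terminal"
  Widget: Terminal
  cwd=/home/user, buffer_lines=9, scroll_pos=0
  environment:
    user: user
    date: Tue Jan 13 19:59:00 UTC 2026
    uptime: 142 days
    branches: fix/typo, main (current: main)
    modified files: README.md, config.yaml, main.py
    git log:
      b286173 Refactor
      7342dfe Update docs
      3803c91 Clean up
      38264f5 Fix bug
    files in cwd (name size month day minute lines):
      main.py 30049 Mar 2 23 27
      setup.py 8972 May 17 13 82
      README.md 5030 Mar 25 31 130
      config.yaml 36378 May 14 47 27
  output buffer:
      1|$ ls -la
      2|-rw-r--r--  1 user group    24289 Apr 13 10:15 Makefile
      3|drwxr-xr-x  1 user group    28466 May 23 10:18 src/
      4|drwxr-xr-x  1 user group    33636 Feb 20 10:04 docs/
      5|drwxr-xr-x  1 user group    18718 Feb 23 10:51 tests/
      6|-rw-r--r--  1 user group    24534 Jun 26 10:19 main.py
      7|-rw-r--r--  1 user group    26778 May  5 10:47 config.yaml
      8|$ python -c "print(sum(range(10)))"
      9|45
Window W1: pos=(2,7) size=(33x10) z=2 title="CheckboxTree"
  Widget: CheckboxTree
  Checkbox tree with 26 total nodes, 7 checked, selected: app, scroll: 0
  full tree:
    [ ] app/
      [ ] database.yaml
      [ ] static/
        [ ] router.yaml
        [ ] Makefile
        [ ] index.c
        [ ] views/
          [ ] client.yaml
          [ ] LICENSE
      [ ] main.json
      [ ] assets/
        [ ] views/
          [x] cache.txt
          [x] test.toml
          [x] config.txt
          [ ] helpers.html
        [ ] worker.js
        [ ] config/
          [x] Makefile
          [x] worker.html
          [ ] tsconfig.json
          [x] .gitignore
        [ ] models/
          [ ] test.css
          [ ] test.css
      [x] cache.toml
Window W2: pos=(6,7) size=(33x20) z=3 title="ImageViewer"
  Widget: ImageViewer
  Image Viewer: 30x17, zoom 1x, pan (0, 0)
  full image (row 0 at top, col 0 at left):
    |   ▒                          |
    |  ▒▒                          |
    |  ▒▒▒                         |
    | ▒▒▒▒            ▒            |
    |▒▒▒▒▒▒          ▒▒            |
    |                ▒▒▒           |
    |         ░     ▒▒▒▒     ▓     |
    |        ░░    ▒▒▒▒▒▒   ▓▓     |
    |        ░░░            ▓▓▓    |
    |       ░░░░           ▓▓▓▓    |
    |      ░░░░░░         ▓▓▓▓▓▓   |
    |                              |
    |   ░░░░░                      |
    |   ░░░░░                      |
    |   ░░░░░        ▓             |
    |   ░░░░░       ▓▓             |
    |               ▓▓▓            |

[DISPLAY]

                                    
                                    
                                    
                                    
                                    
                                    
                                    
━━━┏━━━━━━━━━━━━━━━━━━━━━━━━━━━━━━━┓
 Ch┃ ImageViewer                   ┃
───┠───────────────────────────────┨
>[-┃   ▒                           ┃
   ┃  ▒▒                           ┃
   ┃  ▒▒▒                          ┃
   ┃ ▒▒▒▒            ▒             ┃
   ┃▒▒▒▒▒▒          ▒▒             ┃
   ┃                ▒▒▒            ┃
━━━┃         ░     ▒▒▒▒     ▓      ┃
 py┃        ░░    ▒▒▒▒▒▒   ▓▓      ┃
5  ┃        ░░░            ▓▓▓     ┃
 █ ┃       ░░░░           ▓▓▓▓     ┃


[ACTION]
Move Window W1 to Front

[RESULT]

                                    
                                    
                                    
                                    
                                    
                                    
                                    
━━━━━━━━━━━━━━━━━━━━━━━━━━━━━━━┓━━━┓
 CheckboxTree                  ┃   ┃
───────────────────────────────┨───┨
>[-] app/                      ┃   ┃
   [ ] database.yaml           ┃   ┃
   [ ] static/                 ┃   ┃
     [ ] router.yaml           ┃   ┃
     [ ] Makefile              ┃   ┃
     [ ] index.c               ┃   ┃
━━━━━━━━━━━━━━━━━━━━━━━━━━━━━━━┛   ┃
 py┃        ░░    ▒▒▒▒▒▒   ▓▓      ┃
5  ┃        ░░░            ▓▓▓     ┃
 █ ┃       ░░░░           ▓▓▓▓     ┃


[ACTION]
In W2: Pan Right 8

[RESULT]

                                    
                                    
                                    
                                    
                                    
                                    
                                    
━━━━━━━━━━━━━━━━━━━━━━━━━━━━━━━┓━━━┓
 CheckboxTree                  ┃   ┃
───────────────────────────────┨───┨
>[-] app/                      ┃   ┃
   [ ] database.yaml           ┃   ┃
   [ ] static/                 ┃   ┃
     [ ] router.yaml           ┃   ┃
     [ ] Makefile              ┃   ┃
     [ ] index.c               ┃   ┃
━━━━━━━━━━━━━━━━━━━━━━━━━━━━━━━┛   ┃
 py┃░░    ▒▒▒▒▒▒   ▓▓              ┃
5  ┃░░░            ▓▓▓             ┃
 █ ┃░░░           ▓▓▓▓             ┃


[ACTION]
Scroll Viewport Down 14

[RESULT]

     [ ] Makefile              ┃   ┃
     [ ] index.c               ┃   ┃
━━━━━━━━━━━━━━━━━━━━━━━━━━━━━━━┛   ┃
 py┃░░    ▒▒▒▒▒▒   ▓▓              ┃
5  ┃░░░            ▓▓▓             ┃
 █ ┃░░░           ▓▓▓▓             ┃
   ┃░░░░         ▓▓▓▓▓▓            ┃
   ┃                               ┃
━━━┃                               ┃
   ┃                               ┃
   ┃        ▓                      ┃
   ┃       ▓▓                      ┃
   ┗━━━━━━━━━━━━━━━━━━━━━━━━━━━━━━━┛
                                    
                                    
                                    
                                    
                                    
                                    
                                    


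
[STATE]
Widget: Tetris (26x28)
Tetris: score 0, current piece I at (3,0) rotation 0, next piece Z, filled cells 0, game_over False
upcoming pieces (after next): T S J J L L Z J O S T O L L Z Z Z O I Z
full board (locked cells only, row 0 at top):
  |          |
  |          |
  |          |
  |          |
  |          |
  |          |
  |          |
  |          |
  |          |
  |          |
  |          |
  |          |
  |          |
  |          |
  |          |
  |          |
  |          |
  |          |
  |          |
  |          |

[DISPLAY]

   ████   │Next:          
          │▓▓             
          │ ▓▓            
          │               
          │               
          │               
          │Score:         
          │0              
          │               
          │               
          │               
          │               
          │               
          │               
          │               
          │               
          │               
          │               
          │               
          │               
          │               
          │               
          │               
          │               
          │               
          │               
          │               
          │               


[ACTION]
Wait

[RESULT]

          │Next:          
   ████   │▓▓             
          │ ▓▓            
          │               
          │               
          │               
          │Score:         
          │0              
          │               
          │               
          │               
          │               
          │               
          │               
          │               
          │               
          │               
          │               
          │               
          │               
          │               
          │               
          │               
          │               
          │               
          │               
          │               
          │               


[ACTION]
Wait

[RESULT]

          │Next:          
          │▓▓             
   ████   │ ▓▓            
          │               
          │               
          │               
          │Score:         
          │0              
          │               
          │               
          │               
          │               
          │               
          │               
          │               
          │               
          │               
          │               
          │               
          │               
          │               
          │               
          │               
          │               
          │               
          │               
          │               
          │               


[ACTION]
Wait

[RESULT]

          │Next:          
          │▓▓             
          │ ▓▓            
   ████   │               
          │               
          │               
          │Score:         
          │0              
          │               
          │               
          │               
          │               
          │               
          │               
          │               
          │               
          │               
          │               
          │               
          │               
          │               
          │               
          │               
          │               
          │               
          │               
          │               
          │               


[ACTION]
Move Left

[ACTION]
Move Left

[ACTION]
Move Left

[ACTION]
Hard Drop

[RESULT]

   ▓▓     │Next:          
    ▓▓    │ ▒             
          │▒▒▒            
          │               
          │               
          │               
          │Score:         
          │0              
          │               
          │               
          │               
          │               
          │               
          │               
          │               
          │               
          │               
          │               
          │               
████      │               
          │               
          │               
          │               
          │               
          │               
          │               
          │               
          │               


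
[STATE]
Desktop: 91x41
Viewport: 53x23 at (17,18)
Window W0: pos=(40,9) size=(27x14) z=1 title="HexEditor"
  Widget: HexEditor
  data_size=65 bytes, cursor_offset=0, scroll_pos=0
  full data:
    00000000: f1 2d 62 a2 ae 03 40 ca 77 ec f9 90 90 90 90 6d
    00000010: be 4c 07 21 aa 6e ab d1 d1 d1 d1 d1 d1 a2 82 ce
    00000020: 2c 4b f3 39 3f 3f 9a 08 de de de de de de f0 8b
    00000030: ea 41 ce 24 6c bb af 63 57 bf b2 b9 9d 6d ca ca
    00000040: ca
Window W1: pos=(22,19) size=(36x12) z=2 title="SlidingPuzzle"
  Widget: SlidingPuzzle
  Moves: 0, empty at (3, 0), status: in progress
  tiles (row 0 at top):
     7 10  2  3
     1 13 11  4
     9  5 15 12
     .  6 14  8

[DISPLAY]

                       ┃                         ┃   
     ┏━━━━━━━━━━━━━━━━━━━━━━━━━━━━━━━━━━┓        ┃   
     ┃ SlidingPuzzle                    ┃        ┃   
     ┠──────────────────────────────────┨        ┃   
     ┃┌────┬────┬────┬────┐             ┃━━━━━━━━┛   
     ┃│  7 │ 10 │  2 │  3 │             ┃            
     ┃├────┼────┼────┼────┤             ┃            
     ┃│  1 │ 13 │ 11 │  4 │             ┃            
     ┃├────┼────┼────┼────┤             ┃            
     ┃│  9 │  5 │ 15 │ 12 │             ┃            
     ┃├────┼────┼────┼────┤             ┃            
     ┃│    │  6 │ 14 │  8 │             ┃            
     ┗━━━━━━━━━━━━━━━━━━━━━━━━━━━━━━━━━━┛            
                                                     
                                                     
                                                     
                                                     
                                                     
                                                     
                                                     
                                                     
                                                     
                                                     


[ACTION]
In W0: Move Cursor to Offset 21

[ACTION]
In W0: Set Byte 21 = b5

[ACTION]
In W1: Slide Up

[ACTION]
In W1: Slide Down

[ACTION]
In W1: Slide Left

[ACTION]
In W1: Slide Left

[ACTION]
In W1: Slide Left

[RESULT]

                       ┃                         ┃   
     ┏━━━━━━━━━━━━━━━━━━━━━━━━━━━━━━━━━━┓        ┃   
     ┃ SlidingPuzzle                    ┃        ┃   
     ┠──────────────────────────────────┨        ┃   
     ┃┌────┬────┬────┬────┐             ┃━━━━━━━━┛   
     ┃│  7 │ 10 │  2 │  3 │             ┃            
     ┃├────┼────┼────┼────┤             ┃            
     ┃│  1 │ 13 │ 11 │  4 │             ┃            
     ┃├────┼────┼────┼────┤             ┃            
     ┃│  5 │ 15 │ 12 │    │             ┃            
     ┃├────┼────┼────┼────┤             ┃            
     ┃│  9 │  6 │ 14 │  8 │             ┃            
     ┗━━━━━━━━━━━━━━━━━━━━━━━━━━━━━━━━━━┛            
                                                     
                                                     
                                                     
                                                     
                                                     
                                                     
                                                     
                                                     
                                                     
                                                     


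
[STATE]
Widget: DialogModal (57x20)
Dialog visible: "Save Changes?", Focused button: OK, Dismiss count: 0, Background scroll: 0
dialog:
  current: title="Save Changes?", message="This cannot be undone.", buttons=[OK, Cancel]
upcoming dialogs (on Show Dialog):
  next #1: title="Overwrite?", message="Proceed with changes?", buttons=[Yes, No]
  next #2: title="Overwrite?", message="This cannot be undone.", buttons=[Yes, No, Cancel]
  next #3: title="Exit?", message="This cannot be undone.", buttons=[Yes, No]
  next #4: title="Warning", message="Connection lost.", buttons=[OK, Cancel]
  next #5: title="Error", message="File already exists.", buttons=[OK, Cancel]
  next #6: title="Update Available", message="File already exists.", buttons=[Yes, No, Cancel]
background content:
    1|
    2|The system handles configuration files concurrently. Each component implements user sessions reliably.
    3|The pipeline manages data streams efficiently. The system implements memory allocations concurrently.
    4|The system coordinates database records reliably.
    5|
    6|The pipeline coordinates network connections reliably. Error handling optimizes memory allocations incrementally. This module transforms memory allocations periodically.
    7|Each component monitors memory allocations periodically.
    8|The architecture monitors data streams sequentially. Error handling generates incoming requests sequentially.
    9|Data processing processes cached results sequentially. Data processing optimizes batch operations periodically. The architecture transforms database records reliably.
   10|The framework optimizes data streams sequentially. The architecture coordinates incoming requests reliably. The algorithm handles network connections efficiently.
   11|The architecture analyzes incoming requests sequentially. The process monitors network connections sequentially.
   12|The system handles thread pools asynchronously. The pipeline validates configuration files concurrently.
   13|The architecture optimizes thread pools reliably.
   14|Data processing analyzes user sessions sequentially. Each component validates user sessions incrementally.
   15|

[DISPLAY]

                                                         
The system handles configuration files concurrently. Each
The pipeline manages data streams efficiently. The system
The system coordinates database records reliably.        
                                                         
The pipeline coordinates network connections reliably. Er
Each component monitors memory allocations periodically. 
The architectur┌────────────────────────┐quentially. Erro
Data processing│     Save Changes?      │sequentially. Da
The framework o│ This cannot be undone. │entially. The ar
The architectur│     [OK]  Cancel       │ts sequentially.
The system hand└────────────────────────┘ously. The pipel
The architecture optimizes thread pools reliably.        
Data processing analyzes user sessions sequentially. Each
                                                         
                                                         
                                                         
                                                         
                                                         
                                                         


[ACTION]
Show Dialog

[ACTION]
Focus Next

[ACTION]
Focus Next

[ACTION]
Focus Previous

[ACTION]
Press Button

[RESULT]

                                                         
The system handles configuration files concurrently. Each
The pipeline manages data streams efficiently. The system
The system coordinates database records reliably.        
                                                         
The pipeline coordinates network connections reliably. Er
Each component monitors memory allocations periodically. 
The architecture monitors data streams sequentially. Erro
Data processing processes cached results sequentially. Da
The framework optimizes data streams sequentially. The ar
The architecture analyzes incoming requests sequentially.
The system handles thread pools asynchronously. The pipel
The architecture optimizes thread pools reliably.        
Data processing analyzes user sessions sequentially. Each
                                                         
                                                         
                                                         
                                                         
                                                         
                                                         
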